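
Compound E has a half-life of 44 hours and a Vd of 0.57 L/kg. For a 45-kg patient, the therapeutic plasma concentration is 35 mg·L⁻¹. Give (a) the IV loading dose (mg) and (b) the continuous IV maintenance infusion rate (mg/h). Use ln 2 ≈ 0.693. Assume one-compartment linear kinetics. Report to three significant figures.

(a) 898 mg; (b) 14.1 mg/h

Vd(total) = 45 kg × 0.57 L/kg = 25.65 L
LD = Vd × C = 25.65 × 35 = 897.8 mg
CL = 0.693 × Vd / t½ = 0.693 × 25.65 / 44 = 0.4040 L/h
Infusion rate = CL × Css = 0.4040 × 35 = 14.14 mg/h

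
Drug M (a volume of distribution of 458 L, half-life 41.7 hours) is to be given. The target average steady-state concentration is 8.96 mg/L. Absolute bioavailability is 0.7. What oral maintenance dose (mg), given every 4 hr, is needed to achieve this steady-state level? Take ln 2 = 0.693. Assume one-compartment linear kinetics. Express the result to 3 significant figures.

k = 0.693/41.7 = 0.01662 h⁻¹, so CL = k·Vd = 0.01662 × 458.0 = 7.612 L/h
D = CL × Css × τ / F = 7.612 × 8.96 × 4 / 0.7 = 389.7 mg

390 mg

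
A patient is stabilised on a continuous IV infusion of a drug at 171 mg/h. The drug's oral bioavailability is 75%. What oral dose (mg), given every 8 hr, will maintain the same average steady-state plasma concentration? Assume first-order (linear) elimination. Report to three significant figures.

1820 mg

To maintain the same Css, the systemic dosing rate must be unchanged: F·D/τ = infusion rate.
D = rate × τ / F = 171 × 8 / 0.75 = 1824 mg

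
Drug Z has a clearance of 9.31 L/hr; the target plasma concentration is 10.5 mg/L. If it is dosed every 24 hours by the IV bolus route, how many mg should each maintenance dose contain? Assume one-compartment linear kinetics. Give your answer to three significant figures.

D = CL × Css × τ = 9.310 × 10.5 × 24 = 2346 mg

2350 mg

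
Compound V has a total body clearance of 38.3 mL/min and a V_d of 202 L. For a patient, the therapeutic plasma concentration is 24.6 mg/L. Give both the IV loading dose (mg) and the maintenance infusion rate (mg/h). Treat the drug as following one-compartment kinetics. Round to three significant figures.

Loading: fill Vd to C_target → 202.0 L × 24.6 mg/L = 4969 mg
CL = 38.3 mL/min × 60/1000 = 2.298 L/h
Infusion rate = 2.298 L/h × 24.6 mg/L = 56.53 mg/h

(a) 4970 mg; (b) 56.5 mg/h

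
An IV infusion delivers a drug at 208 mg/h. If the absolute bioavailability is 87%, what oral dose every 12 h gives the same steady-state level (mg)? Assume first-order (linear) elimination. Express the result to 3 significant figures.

2870 mg

To maintain the same Css, the systemic dosing rate must be unchanged: F·D/τ = infusion rate.
D = rate × τ / F = 208 × 12 / 0.87 = 2869 mg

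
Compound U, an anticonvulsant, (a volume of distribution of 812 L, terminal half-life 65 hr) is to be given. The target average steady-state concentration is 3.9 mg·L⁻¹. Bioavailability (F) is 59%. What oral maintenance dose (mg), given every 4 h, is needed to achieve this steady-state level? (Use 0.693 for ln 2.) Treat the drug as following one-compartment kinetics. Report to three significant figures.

229 mg

CL = ln 2 · Vd / t½ = 0.693 × 812.0 / 65 = 8.657 L/h
D = CL × Css × τ / F = 8.657 × 3.9 × 4 / 0.59 = 228.9 mg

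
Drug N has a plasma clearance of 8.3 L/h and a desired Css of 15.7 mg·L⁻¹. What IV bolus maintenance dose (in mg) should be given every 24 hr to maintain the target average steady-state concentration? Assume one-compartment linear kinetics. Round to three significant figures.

D = CL × Css × τ = 8.300 × 15.7 × 24 = 3127 mg

3130 mg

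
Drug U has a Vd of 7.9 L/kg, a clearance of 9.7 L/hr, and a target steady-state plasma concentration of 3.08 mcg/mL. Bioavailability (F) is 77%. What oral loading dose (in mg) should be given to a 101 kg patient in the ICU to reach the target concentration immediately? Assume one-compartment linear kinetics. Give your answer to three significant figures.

Total Vd = 7.9 × 101 = 797.9 L
The loading dose fills Vd to the target concentration; clearance is irrelevant here.
LD = Vd × C / F = 797.9 × 3.080 / 0.77 = 3192 mg

3190 mg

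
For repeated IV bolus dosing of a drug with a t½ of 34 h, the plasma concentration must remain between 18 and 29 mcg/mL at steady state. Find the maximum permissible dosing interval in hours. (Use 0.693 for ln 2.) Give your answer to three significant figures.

23.4 h

k = 0.693 / t½ = 0.693 / 34 = 0.02038 h⁻¹
Between IV bolus doses, concentration decays as C = C₀·e^(−kτ), so C_peak/C_trough = e^(kτ).
τ_max = ln(C_peak/C_trough) / k = ln(29/18) / 0.02038 = 0.4769 / 0.02038 = 23.40 h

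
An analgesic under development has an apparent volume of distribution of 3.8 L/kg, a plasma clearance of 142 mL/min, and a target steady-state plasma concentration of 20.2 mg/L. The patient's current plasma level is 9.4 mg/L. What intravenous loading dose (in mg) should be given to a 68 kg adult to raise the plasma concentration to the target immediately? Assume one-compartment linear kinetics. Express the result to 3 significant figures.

Vd = 3.8 L/kg × 68 kg = 258.4 L
Concentration deficit ΔC = 20.2 − 9.4 = 10.80 mg/L
LD = Vd × ΔC = 258.4 × 10.80 = 2791 mg

2790 mg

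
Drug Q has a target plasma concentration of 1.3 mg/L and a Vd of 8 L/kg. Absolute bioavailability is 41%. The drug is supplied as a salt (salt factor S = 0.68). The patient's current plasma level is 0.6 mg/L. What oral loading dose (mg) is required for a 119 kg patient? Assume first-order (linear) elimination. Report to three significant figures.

2390 mg

Vd = 8 L/kg × 119 kg = 952.0 L
Concentration deficit ΔC = 1.3 − 0.6 = 0.7000 mg/L
LD = Vd × ΔC / F / S = 952.0 × 0.7000 / 0.41 / 0.68 = 2390 mg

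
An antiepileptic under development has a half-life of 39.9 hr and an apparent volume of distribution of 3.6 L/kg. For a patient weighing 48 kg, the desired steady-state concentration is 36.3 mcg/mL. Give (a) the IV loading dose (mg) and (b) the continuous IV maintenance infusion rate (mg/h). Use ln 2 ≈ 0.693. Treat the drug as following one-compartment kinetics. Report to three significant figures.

(a) 6270 mg; (b) 109 mg/h

Total Vd = 3.6 × 48 = 172.8 L
LD = Vd × C = 172.8 × 36.3 = 6273 mg
CL = 0.693 × Vd / t½ = 0.693 × 172.8 / 39.9 = 3.001 L/h
Infusion rate = CL × Css = 3.001 × 36.3 = 108.9 mg/h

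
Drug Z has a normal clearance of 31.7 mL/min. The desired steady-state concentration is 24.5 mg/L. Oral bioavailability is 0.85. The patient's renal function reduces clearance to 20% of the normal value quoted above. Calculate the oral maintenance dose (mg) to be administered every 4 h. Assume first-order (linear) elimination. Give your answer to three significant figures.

43.9 mg

CL = 31.7 mL/min × 60/1000 = 1.902 L/h
Patient clearance = 0.2 × 1.902 = 0.3804 L/h
D = CL × Css × τ / F = 0.3804 × 24.5 × 4 / 0.85 = 43.86 mg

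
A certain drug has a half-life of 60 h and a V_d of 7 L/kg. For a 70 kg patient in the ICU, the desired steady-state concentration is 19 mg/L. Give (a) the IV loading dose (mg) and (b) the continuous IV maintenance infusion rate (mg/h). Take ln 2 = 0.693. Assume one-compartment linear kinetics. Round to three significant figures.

(a) 9310 mg; (b) 108 mg/h

Vd = 7 L/kg × 70 kg = 490.0 L
LD = Vd × C = 490.0 × 19 = 9310 mg
CL = 0.693 × Vd / t½ = 0.693 × 490.0 / 60 = 5.660 L/h
Infusion rate = CL × Css = 5.660 × 19 = 107.5 mg/h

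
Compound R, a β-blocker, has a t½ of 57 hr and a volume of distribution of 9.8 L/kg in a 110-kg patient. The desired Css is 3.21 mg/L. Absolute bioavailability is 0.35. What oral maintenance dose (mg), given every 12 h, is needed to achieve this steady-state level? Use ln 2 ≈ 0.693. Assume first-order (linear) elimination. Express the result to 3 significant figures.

1440 mg

Vd(total) = 110 kg × 9.8 L/kg = 1078 L
CL = ln 2 · Vd / t½ = 0.693 × 1078 / 57 = 13.11 L/h
D = CL × Css × τ / F = 13.11 × 3.21 × 12 / 0.35 = 1443 mg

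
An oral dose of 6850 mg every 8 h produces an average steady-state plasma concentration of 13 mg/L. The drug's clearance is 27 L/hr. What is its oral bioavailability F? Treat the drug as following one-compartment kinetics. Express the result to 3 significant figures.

0.410

F·D/τ = CL·Css at steady state → F = CL·Css·τ / D.
F = 27 × 13 × 8 / 6850 = 0.410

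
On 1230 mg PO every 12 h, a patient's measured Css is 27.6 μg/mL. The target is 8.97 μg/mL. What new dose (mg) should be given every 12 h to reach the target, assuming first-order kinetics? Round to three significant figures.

400 mg

For first-order elimination, Css ∝ F·D/(CL·τ); F and CL are unchanged, so Css ∝ D/τ.
D₂ = D₁ × (Css,target / Css,current) = 1230 × 8.97/27.6 = 399.8 mg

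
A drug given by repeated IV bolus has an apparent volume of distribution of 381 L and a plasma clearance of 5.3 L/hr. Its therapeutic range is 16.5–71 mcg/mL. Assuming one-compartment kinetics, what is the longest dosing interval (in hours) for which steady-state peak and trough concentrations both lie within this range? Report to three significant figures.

105 h

k = CL / Vd = 5.300 / 381.0 = 0.01391 h⁻¹
Between IV bolus doses, concentration decays as C = C₀·e^(−kτ), so C_peak/C_trough = e^(kτ).
τ_max = ln(C_peak/C_trough) / k = ln(71/16.5) / 0.01391 = 1.459 / 0.01391 = 104.9 h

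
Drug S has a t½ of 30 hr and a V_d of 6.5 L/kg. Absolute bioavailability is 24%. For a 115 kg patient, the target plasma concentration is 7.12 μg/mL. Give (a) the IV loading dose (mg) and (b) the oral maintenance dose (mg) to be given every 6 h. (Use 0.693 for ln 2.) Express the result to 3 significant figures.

(a) 5320 mg; (b) 3070 mg

Vd(total) = 115 kg × 6.5 L/kg = 747.5 L
LD = Vd × C = 747.5 × 7.12 = 5322 mg
CL = 0.693 × Vd / t½ = 0.693 × 747.5 / 30 = 17.27 L/h
D = CL × Css × τ / F = 17.27 × 7.12 × 6 / 0.24 = 3074 mg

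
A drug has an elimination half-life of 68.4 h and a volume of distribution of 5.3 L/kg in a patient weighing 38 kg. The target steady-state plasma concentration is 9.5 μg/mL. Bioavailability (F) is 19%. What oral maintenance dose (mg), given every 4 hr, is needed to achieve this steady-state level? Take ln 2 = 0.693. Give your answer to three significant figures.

408 mg

Vd = 5.3 L/kg × 38 kg = 201.4 L
CL = ln 2 · Vd / t½ = 0.693 × 201.4 / 68.4 = 2.041 L/h
D = CL × Css × τ / F = 2.041 × 9.5 × 4 / 0.19 = 408.2 mg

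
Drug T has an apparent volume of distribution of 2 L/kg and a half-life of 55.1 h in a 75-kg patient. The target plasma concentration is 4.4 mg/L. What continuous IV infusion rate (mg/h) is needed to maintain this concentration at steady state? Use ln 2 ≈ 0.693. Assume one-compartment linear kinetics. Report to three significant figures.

Total Vd = 2 × 75 = 150.0 L
CL = ln 2 · Vd / t½ = 0.693 × 150.0 / 55.1 = 1.887 L/h
Infusion rate = CL × Css = 1.887 × 4.4 = 8.303 mg/h

8.30 mg/h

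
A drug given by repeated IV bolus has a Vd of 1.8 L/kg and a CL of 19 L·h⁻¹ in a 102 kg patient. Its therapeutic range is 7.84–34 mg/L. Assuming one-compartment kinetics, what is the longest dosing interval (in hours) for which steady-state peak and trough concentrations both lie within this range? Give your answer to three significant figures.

14.2 h

Vd = 1.8 L/kg × 102 kg = 183.6 L
k = CL / Vd = 19.00 / 183.6 = 0.1035 h⁻¹
Between IV bolus doses, concentration decays as C = C₀·e^(−kτ), so C_peak/C_trough = e^(kτ).
τ_max = ln(C_peak/C_trough) / k = ln(34/7.84) / 0.1035 = 1.467 / 0.1035 = 14.17 h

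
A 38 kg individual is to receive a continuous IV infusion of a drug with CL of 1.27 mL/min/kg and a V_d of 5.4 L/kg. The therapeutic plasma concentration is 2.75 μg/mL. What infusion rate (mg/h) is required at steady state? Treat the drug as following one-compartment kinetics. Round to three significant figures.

7.96 mg/h

CL = 1.27 mL/min/kg × 38 kg = 48.26 mL/min = 48.26 × 60/1000 = 2.896 L/h
Infusion rate = CL · Css = 2.896 L/h × 2.75 mg/L = 7.964 mg/h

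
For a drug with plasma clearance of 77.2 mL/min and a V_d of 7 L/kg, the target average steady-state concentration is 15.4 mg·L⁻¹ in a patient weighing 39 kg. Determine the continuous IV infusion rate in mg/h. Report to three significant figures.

Convert clearance: 77.2 mL/min × 60 min/h ÷ 1000 mL/L = 4.632 L/h
Rate = CL × Css = 4.632 × 15.4 = 71.33 mg/h

71.3 mg/h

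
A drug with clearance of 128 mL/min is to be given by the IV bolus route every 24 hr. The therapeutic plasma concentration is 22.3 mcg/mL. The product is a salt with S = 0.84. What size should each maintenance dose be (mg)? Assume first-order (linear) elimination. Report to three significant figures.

4890 mg

Convert clearance: 128 mL/min × 60 min/h ÷ 1000 mL/L = 7.680 L/h
D = CL × Css × τ / S = 7.680 × 22.3 × 24 / 0.84 = 4893 mg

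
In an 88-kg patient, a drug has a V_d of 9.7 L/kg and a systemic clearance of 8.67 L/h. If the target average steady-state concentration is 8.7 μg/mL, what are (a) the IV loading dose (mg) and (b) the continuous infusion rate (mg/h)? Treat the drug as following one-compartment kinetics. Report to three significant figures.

Vd = 9.7 L/kg × 88 kg = 853.6 L
Loading: fill Vd to C_target → 853.6 L × 8.7 mg/L = 7426 mg
Infusion rate = 8.670 L/h × 8.7 mg/L = 75.43 mg/h

(a) 7430 mg; (b) 75.4 mg/h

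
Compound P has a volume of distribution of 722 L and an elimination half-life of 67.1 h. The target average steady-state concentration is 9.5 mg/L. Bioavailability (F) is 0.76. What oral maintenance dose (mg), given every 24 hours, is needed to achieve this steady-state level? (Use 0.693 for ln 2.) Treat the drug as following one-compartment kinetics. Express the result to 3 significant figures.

CL = 0.693 × Vd / t½ = 0.693 × 722.0 / 67.1 = 7.457 L/h
D = CL × Css × τ / F = 7.457 × 9.5 × 24 / 0.76 = 2237 mg

2240 mg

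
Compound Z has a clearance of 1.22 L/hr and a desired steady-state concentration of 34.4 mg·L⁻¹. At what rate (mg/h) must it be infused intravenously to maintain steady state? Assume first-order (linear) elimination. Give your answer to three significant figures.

42.0 mg/h

R₀ = 1.220 × 34.4 = 41.97 mg/h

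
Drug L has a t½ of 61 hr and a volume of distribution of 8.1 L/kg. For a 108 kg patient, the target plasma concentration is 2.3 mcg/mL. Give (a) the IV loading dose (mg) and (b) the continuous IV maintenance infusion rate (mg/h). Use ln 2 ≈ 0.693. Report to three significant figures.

Total Vd = 8.1 × 108 = 874.8 L
LD = Vd × C = 874.8 × 2.3 = 2012 mg
CL = 0.693 × Vd / t½ = 0.693 × 874.8 / 61 = 9.938 L/h
Infusion rate = CL × Css = 9.938 × 2.3 = 22.86 mg/h

(a) 2010 mg; (b) 22.9 mg/h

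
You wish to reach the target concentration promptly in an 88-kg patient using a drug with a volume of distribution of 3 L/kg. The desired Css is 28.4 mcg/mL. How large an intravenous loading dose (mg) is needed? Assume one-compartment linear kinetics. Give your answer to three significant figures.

Total Vd = 3 × 88 = 264.0 L
LD = Vd × C = 264.0 × 28.40 = 7498 mg

7500 mg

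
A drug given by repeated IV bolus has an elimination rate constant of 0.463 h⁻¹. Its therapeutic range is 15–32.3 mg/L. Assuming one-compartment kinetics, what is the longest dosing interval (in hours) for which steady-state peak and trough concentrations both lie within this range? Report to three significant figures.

1.66 h

Between IV bolus doses, concentration decays as C = C₀·e^(−kτ), so C_peak/C_trough = e^(kτ).
τ_max = ln(C_peak/C_trough) / k = ln(32.3/15) / 0.4630 = 0.7670 / 0.4630 = 1.657 h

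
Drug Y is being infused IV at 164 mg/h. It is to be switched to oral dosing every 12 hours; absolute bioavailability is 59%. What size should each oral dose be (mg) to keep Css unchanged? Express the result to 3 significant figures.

To maintain the same Css, the systemic dosing rate must be unchanged: F·D/τ = infusion rate.
D = rate × τ / F = 164 × 12 / 0.59 = 3336 mg

3340 mg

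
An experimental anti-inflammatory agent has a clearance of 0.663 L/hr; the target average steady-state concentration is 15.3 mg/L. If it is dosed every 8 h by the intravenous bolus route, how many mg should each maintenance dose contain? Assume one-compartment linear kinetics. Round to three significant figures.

D = CL × Css × τ = 0.6630 × 15.3 × 8 = 81.15 mg

81.2 mg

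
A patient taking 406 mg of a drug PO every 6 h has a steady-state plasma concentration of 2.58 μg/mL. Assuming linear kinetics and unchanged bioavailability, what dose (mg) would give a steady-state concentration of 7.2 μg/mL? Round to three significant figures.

1130 mg

For first-order elimination, Css ∝ F·D/(CL·τ); F and CL are unchanged, so Css ∝ D/τ.
D₂ = D₁ × (Css,target / Css,current) = 406 × 7.2/2.58 = 1133 mg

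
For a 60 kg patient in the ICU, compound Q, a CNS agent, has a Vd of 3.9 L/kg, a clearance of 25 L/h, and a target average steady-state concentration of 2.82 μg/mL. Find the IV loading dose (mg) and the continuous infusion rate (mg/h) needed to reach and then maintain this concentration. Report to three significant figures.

(a) 660 mg; (b) 70.5 mg/h

Vd = 3.9 L/kg × 60 kg = 234.0 L
Loading: fill Vd to C_target → 234.0 L × 2.82 mg/L = 659.9 mg
Maintenance infusion rate = CL × Css = 25.00 × 2.82 = 70.50 mg/h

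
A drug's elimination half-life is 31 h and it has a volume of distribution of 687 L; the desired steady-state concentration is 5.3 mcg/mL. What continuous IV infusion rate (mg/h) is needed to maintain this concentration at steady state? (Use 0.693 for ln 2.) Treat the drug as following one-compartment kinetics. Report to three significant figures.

CL = ln 2 · Vd / t½ = 0.693 × 687.0 / 31 = 15.36 L/h
Infusion rate = CL × Css = 15.36 × 5.3 = 81.41 mg/h

81.4 mg/h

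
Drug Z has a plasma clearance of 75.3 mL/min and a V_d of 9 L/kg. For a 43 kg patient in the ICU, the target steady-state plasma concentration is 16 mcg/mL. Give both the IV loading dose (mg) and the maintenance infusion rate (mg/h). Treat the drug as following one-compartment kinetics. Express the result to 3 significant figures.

(a) 6190 mg; (b) 72.3 mg/h

Vd(total) = 43 kg × 9 L/kg = 387.0 L
Loading dose = Vd × C = 387.0 × 16 = 6192 mg
CL = 75.3 mL/min = 75.3 × 0.06 = 4.518 L/h
Infusion rate = 4.518 L/h × 16 mg/L = 72.29 mg/h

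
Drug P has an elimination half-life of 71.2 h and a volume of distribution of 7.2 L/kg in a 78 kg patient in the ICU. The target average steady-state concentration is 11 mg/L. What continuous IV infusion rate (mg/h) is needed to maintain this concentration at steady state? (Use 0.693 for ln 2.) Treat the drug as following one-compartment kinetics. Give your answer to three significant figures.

Vd(total) = 78 kg × 7.2 L/kg = 561.6 L
k = 0.693/71.2 = 0.009733 h⁻¹, so CL = k·Vd = 0.009733 × 561.6 = 5.466 L/h
Infusion rate = CL × Css = 5.466 × 11 = 60.13 mg/h

60.1 mg/h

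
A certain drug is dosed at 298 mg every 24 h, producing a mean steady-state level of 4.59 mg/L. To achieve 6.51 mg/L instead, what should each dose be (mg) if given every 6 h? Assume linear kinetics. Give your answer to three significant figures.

With linear kinetics, Css is proportional to dose rate (D/τ) at fixed clearance.
D₂ = D₁ × (Css,target / Css,current) × (τ₂/τ₁) = 298 × (6.51/4.59) × (6/24) = 105.7 mg

106 mg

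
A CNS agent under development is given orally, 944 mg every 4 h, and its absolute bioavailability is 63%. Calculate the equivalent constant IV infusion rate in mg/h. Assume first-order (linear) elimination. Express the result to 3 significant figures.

Equivalent systemic input: infusion rate = F·D/τ.
Rate = 0.63 × 944 / 4 = 148.7 mg/h

149 mg/h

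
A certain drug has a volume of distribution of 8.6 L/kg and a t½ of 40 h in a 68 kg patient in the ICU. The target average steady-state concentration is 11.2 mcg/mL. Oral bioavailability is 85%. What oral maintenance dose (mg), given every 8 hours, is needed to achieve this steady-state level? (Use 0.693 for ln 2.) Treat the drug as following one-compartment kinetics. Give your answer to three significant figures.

Vd = 8.6 L/kg × 68 kg = 584.8 L
k = 0.693/40 = 0.01733 h⁻¹, so CL = k·Vd = 0.01733 × 584.8 = 10.13 L/h
D = CL × Css × τ / F = 10.13 × 11.2 × 8 / 0.85 = 1068 mg

1070 mg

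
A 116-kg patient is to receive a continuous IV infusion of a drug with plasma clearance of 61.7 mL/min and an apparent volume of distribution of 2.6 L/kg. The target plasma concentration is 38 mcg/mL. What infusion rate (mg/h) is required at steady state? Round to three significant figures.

Convert clearance: 61.7 mL/min × 60 min/h ÷ 1000 mL/L = 3.702 L/h
Infusion rate = CL · Css = 3.702 L/h × 38 mg/L = 140.7 mg/h

141 mg/h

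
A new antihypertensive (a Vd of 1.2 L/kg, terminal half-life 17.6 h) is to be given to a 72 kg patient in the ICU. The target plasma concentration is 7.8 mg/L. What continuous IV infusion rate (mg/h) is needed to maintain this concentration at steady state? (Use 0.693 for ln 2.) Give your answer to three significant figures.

26.5 mg/h

Total Vd = 1.2 × 72 = 86.40 L
k = 0.693/17.6 = 0.03938 h⁻¹, so CL = k·Vd = 0.03938 × 86.40 = 3.402 L/h
Infusion rate = CL × Css = 3.402 × 7.8 = 26.54 mg/h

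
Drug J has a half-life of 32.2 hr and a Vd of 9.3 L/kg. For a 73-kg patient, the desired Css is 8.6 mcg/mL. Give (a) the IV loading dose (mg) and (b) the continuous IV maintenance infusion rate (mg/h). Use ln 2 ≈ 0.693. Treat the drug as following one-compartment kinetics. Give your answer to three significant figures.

Vd = 9.3 L/kg × 73 kg = 678.9 L
LD = Vd × C = 678.9 × 8.6 = 5839 mg
CL = 0.693 × Vd / t½ = 0.693 × 678.9 / 32.2 = 14.61 L/h
Infusion rate = CL × Css = 14.61 × 8.6 = 125.6 mg/h

(a) 5840 mg; (b) 126 mg/h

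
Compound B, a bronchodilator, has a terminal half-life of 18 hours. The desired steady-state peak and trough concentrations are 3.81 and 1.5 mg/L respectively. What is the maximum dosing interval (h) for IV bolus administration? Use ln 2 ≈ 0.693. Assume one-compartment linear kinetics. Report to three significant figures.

24.2 h

k = 0.693 / t½ = 0.693 / 18 = 0.03850 h⁻¹
Between IV bolus doses, concentration decays as C = C₀·e^(−kτ), so C_peak/C_trough = e^(kτ).
τ_max = ln(C_peak/C_trough) / k = ln(3.81/1.5) / 0.03850 = 0.9322 / 0.03850 = 24.21 h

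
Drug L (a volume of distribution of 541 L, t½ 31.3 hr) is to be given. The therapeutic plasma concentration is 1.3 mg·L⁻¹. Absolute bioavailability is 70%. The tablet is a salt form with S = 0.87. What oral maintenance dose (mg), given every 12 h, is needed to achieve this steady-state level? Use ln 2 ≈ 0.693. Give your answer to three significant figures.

CL = 0.693 × Vd / t½ = 0.693 × 541.0 / 31.3 = 11.98 L/h
D = CL × Css × τ / F / S = 11.98 × 1.3 × 12 / 0.7 / 0.87 = 306.9 mg

307 mg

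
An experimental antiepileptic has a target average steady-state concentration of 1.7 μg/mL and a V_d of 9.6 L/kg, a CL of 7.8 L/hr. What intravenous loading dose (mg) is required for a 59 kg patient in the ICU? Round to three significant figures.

963 mg

Total Vd = 9.6 × 59 = 566.4 L
The loading dose fills Vd to the target concentration; clearance is irrelevant here.
LD = Vd × C = 566.4 × 1.700 = 962.9 mg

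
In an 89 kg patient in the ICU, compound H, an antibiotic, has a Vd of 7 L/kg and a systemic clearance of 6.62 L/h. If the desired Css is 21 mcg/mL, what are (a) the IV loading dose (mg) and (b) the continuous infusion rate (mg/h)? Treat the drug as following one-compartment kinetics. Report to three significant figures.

Total Vd = 7 × 89 = 623.0 L
LD = Vd · C_target = 623.0 × 21 = 13080 mg
Maintenance infusion rate = CL × Css = 6.620 × 21 = 139.0 mg/h

(a) 13100 mg; (b) 139 mg/h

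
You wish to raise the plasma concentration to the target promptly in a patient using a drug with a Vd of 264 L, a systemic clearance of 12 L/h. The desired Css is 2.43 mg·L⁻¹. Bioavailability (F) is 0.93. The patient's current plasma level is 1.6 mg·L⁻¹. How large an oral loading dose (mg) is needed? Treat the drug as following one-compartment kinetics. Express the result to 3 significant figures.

236 mg

Concentration deficit ΔC = 2.43 − 1.6 = 0.8300 mg/L
LD = Vd × ΔC / F = 264.0 × 0.8300 / 0.93 = 235.6 mg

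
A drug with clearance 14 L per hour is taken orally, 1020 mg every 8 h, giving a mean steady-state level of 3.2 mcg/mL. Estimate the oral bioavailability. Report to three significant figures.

F·D/τ = CL·Css at steady state → F = CL·Css·τ / D.
F = 14 × 3.2 × 8 / 1020 = 0.351

0.351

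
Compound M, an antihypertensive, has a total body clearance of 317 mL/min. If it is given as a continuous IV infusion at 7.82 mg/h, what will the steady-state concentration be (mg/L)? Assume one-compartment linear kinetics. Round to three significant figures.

Convert clearance: 317 mL/min × 60 min/h ÷ 1000 mL/L = 19.02 L/h
Css = rate / CL = 7.82 / 19.02 = 0.4111 mg/L

0.411 mg/L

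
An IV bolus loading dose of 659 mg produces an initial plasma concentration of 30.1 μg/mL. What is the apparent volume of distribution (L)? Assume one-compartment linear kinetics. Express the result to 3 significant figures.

Immediately after an IV bolus, C₀ = Dose / Vd, so Vd = Dose / C₀.
Vd = 659 / 30.1 = 21.89 L

21.9 L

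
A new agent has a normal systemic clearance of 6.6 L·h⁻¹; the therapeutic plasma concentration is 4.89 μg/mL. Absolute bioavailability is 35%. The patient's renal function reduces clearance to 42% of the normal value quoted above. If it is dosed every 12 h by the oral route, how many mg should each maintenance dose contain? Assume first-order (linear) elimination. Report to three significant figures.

Patient clearance = 0.42 × 6.600 = 2.772 L/h
D = CL × Css × τ / F = 2.772 × 4.89 × 12 / 0.35 = 464.7 mg

465 mg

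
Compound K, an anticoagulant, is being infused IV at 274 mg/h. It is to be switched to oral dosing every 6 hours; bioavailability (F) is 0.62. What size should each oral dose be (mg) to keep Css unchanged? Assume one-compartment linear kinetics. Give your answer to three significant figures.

2650 mg

To maintain the same Css, the systemic dosing rate must be unchanged: F·D/τ = infusion rate.
D = rate × τ / F = 274 × 6 / 0.62 = 2652 mg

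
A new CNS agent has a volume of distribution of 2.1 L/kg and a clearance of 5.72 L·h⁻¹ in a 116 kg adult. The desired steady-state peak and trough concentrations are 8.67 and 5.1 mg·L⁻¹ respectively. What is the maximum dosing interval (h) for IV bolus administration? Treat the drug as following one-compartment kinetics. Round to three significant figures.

22.6 h

Total Vd = 2.1 × 116 = 243.6 L
k = CL / Vd = 5.720 / 243.6 = 0.02348 h⁻¹
Between IV bolus doses, concentration decays as C = C₀·e^(−kτ), so C_peak/C_trough = e^(kτ).
τ_max = ln(C_peak/C_trough) / k = ln(8.67/5.1) / 0.02348 = 0.5306 / 0.02348 = 22.60 h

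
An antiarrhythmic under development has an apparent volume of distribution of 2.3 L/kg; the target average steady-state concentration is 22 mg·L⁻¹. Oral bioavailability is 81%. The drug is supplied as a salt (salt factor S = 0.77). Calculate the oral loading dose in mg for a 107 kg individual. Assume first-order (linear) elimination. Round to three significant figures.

Vd(total) = 107 kg × 2.3 L/kg = 246.1 L
LD = Vd × C / F / S = 246.1 × 22.00 / 0.81 / 0.77 = 8681 mg

8680 mg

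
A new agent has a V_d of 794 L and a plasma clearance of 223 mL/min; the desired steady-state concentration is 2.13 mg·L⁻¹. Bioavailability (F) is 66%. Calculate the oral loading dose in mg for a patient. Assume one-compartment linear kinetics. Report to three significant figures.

2560 mg

The loading dose fills Vd to the target concentration; clearance is irrelevant here.
LD = Vd × C / F = 794.0 × 2.130 / 0.66 = 2562 mg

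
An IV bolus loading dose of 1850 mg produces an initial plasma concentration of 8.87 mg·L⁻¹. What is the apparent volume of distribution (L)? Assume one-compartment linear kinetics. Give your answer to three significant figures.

Immediately after an IV bolus, C₀ = Dose / Vd, so Vd = Dose / C₀.
Vd = 1850 / 8.87 = 208.6 L

209 L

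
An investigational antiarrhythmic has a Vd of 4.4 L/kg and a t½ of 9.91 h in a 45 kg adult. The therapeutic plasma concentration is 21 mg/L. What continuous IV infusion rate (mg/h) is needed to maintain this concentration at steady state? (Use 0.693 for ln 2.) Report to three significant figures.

Total Vd = 4.4 × 45 = 198.0 L
k = 0.693/9.91 = 0.06993 h⁻¹, so CL = k·Vd = 0.06993 × 198.0 = 13.85 L/h
Infusion rate = CL × Css = 13.85 × 21 = 290.9 mg/h

291 mg/h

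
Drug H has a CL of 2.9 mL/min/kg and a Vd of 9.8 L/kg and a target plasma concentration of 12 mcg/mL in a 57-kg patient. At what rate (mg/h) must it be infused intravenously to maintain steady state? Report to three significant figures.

CL = 2.9 mL/min/kg × 57 kg = 165.3 mL/min = 165.3 × 60/1000 = 9.918 L/h
R₀ = 9.918 × 12 = 119.0 mg/h

119 mg/h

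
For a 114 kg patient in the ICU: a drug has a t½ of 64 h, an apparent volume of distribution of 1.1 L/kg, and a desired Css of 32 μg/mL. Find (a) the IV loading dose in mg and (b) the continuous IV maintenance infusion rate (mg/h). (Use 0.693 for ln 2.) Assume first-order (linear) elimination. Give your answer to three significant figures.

Total Vd = 1.1 × 114 = 125.4 L
LD = Vd × C = 125.4 × 32 = 4013 mg
CL = 0.693 × Vd / t½ = 0.693 × 125.4 / 64 = 1.358 L/h
Infusion rate = CL × Css = 1.358 × 32 = 43.46 mg/h

(a) 4010 mg; (b) 43.5 mg/h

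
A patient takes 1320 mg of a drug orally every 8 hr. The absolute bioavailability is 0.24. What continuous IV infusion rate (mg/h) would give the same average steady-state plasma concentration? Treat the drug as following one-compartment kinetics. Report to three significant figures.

39.6 mg/h

Equivalent systemic input: infusion rate = F·D/τ.
Rate = 0.24 × 1320 / 8 = 39.60 mg/h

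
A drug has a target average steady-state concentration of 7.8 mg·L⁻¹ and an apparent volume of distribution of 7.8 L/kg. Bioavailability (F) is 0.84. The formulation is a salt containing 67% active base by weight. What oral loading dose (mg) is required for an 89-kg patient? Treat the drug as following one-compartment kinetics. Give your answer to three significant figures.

9620 mg

Total Vd = 7.8 × 89 = 694.2 L
LD = Vd × C / F / S = 694.2 × 7.800 / 0.84 / 0.67 = 9621 mg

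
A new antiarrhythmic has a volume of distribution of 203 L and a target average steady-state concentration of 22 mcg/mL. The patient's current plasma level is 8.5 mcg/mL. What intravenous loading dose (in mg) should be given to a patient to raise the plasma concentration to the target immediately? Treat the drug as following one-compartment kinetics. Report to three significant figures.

2740 mg

Concentration deficit ΔC = 22 − 8.5 = 13.50 mg/L
LD = Vd × ΔC = 203.0 × 13.50 = 2741 mg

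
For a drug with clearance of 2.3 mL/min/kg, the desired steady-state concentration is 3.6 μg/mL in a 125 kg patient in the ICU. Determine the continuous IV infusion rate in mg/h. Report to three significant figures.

62.1 mg/h

CL = 2.3 mL/min/kg × 125 kg = 287.5 mL/min = 287.5 × 60/1000 = 17.25 L/h
At steady state, infusion rate equals elimination rate: rate in = CL × Css.
R₀ = 17.25 × 3.6 = 62.10 mg/h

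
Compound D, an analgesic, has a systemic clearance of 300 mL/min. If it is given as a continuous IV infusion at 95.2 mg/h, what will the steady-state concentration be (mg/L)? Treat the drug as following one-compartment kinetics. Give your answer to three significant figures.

Convert clearance: 300 mL/min × 60 min/h ÷ 1000 mL/L = 18.00 L/h
Css = rate / CL = 95.2 / 18.00 = 5.289 mg/L

5.29 mg/L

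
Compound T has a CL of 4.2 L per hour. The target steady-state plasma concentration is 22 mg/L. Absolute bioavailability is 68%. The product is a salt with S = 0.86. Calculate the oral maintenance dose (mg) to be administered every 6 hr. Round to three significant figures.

D = CL × Css × τ / F / S = 4.200 × 22 × 6 / 0.68 / 0.86 = 948.0 mg

948 mg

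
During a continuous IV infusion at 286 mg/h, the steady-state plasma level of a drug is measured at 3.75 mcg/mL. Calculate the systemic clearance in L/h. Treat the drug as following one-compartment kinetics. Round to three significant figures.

At steady state, infusion rate = CL × Css, so CL = rate / Css.
CL = 286 / 3.75 = 76.27 L/h

76.3 L/h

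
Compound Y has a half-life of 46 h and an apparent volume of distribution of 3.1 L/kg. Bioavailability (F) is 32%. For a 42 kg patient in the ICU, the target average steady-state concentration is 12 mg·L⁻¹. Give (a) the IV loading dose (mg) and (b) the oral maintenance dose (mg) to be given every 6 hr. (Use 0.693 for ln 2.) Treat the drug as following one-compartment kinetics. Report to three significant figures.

Vd(total) = 42 kg × 3.1 L/kg = 130.2 L
LD = Vd × C = 130.2 × 12 = 1562 mg
CL = 0.693 × Vd / t½ = 0.693 × 130.2 / 46 = 1.961 L/h
D = CL × Css × τ / F = 1.961 × 12 × 6 / 0.32 = 441.2 mg

(a) 1560 mg; (b) 441 mg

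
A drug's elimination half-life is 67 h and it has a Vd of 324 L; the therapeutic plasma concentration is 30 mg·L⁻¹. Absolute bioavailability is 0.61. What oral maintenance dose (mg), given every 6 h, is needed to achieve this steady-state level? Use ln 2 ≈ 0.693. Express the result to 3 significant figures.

989 mg

CL = 0.693 × Vd / t½ = 0.693 × 324.0 / 67 = 3.351 L/h
D = CL × Css × τ / F = 3.351 × 30 × 6 / 0.61 = 988.8 mg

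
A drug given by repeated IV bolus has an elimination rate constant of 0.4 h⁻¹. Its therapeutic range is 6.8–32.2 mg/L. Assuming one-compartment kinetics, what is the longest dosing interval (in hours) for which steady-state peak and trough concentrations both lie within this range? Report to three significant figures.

3.89 h

Between IV bolus doses, concentration decays as C = C₀·e^(−kτ), so C_peak/C_trough = e^(kτ).
τ_max = ln(C_peak/C_trough) / k = ln(32.2/6.8) / 0.4000 = 1.555 / 0.4000 = 3.888 h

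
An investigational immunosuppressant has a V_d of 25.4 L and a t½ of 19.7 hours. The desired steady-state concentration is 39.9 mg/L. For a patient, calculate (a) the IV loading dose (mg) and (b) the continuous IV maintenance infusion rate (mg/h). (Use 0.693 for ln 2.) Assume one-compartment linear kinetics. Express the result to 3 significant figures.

(a) 1010 mg; (b) 35.7 mg/h

LD = Vd × C = 25.40 × 39.9 = 1013 mg
CL = 0.693 × Vd / t½ = 0.693 × 25.40 / 19.7 = 0.8935 L/h
Infusion rate = CL × Css = 0.8935 × 39.9 = 35.65 mg/h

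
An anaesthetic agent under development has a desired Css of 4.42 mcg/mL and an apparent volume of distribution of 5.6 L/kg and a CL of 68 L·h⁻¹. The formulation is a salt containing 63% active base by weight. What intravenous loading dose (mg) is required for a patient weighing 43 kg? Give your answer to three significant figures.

Total Vd = 5.6 × 43 = 240.8 L
The loading dose fills Vd to the target concentration.
LD = Vd × C / S = 240.8 × 4.420 / 0.63 = 1689 mg

1690 mg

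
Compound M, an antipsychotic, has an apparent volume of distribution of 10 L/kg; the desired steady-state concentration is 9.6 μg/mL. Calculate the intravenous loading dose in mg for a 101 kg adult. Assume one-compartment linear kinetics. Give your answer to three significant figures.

Total Vd = 10 × 101 = 1010 L
The loading dose fills Vd to the target concentration.
LD = Vd × C = 1010 × 9.600 = 9696 mg

9700 mg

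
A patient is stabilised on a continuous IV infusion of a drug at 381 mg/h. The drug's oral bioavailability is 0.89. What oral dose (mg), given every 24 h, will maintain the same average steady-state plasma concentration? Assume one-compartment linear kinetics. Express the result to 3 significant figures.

10300 mg

To maintain the same Css, the systemic dosing rate must be unchanged: F·D/τ = infusion rate.
D = rate × τ / F = 381 × 24 / 0.89 = 10270 mg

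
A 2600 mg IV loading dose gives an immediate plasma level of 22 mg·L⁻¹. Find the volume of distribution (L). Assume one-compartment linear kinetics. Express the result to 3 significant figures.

Immediately after an IV bolus, C₀ = Dose / Vd, so Vd = Dose / C₀.
Vd = 2600 / 22 = 118.2 L

118 L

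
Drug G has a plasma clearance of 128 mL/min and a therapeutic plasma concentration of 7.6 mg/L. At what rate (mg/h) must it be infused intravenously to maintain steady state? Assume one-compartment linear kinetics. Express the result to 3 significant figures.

CL = 128 mL/min = 128 × 0.06 = 7.680 L/h
At steady state, infusion rate equals elimination rate: rate in = CL × Css.
R₀ = 7.680 × 7.6 = 58.37 mg/h

58.4 mg/h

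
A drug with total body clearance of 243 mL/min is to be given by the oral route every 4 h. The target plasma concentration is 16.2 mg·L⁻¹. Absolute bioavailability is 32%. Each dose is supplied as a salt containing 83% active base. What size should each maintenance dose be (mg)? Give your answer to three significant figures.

CL = 243 mL/min × 60/1000 = 14.58 L/h
D = CL × Css × τ / F / S = 14.58 × 16.2 × 4 / 0.32 / 0.83 = 3557 mg

3560 mg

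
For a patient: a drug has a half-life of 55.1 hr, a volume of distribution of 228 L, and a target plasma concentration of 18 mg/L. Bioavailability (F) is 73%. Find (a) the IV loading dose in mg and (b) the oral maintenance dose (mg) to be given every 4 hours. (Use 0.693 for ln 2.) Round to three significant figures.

(a) 4100 mg; (b) 283 mg

LD = Vd × C = 228.0 × 18 = 4104 mg
CL = 0.693 × Vd / t½ = 0.693 × 228.0 / 55.1 = 2.868 L/h
D = CL × Css × τ / F = 2.868 × 18 × 4 / 0.73 = 282.9 mg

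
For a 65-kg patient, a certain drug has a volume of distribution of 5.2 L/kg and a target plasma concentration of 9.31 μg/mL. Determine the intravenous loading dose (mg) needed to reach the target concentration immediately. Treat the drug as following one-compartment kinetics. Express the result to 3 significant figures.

Total Vd = 5.2 × 65 = 338.0 L
The loading dose fills Vd to the target concentration.
LD = Vd × C = 338.0 × 9.310 = 3147 mg

3150 mg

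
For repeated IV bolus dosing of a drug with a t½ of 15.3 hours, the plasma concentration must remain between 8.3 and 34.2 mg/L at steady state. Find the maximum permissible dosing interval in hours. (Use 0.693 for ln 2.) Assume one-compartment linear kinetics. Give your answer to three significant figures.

k = 0.693 / t½ = 0.693 / 15.3 = 0.04529 h⁻¹
Between IV bolus doses, concentration decays as C = C₀·e^(−kτ), so C_peak/C_trough = e^(kτ).
τ_max = ln(C_peak/C_trough) / k = ln(34.2/8.3) / 0.04529 = 1.416 / 0.04529 = 31.27 h

31.3 h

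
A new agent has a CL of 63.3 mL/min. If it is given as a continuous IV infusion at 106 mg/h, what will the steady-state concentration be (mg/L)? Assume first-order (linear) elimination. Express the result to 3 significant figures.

27.9 mg/L

CL = 63.3 mL/min = 63.3 × 0.06 = 3.798 L/h
Css = rate / CL = 106 / 3.798 = 27.91 mg/L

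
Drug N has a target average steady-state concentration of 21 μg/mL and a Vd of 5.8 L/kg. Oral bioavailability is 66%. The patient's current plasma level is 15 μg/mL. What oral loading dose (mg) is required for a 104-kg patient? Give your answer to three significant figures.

5480 mg

Vd(total) = 104 kg × 5.8 L/kg = 603.2 L
Concentration deficit ΔC = 21 − 15 = 6.000 mg/L
LD = Vd × ΔC / F = 603.2 × 6.000 / 0.66 = 5484 mg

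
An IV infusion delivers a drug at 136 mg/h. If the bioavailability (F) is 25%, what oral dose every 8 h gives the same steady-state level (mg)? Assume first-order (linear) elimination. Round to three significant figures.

4350 mg

To maintain the same Css, the systemic dosing rate must be unchanged: F·D/τ = infusion rate.
D = rate × τ / F = 136 × 8 / 0.25 = 4352 mg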